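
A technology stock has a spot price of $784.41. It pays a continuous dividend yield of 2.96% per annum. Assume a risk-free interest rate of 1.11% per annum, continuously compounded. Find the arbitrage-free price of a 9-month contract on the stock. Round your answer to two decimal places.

$773.60

F = S·e^((r − q)T) = 784.41 · e^((0.0111 − 0.0296) × 9/12)
= 784.41 · e^-0.013875 = 784.41 × 0.986221
F = $773.60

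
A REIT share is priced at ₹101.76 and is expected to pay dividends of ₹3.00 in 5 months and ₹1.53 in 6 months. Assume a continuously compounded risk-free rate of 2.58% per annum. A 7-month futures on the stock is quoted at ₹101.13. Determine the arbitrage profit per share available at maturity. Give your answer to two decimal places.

₹2.37 per share

PV(dividends) I = 3.00·e^(−0.0258·5/12) + 1.53·e^(−0.0258·6/12) = 4.4783
Fair futures F* = (S − I)·e^(rT) = (101.76 − 4.4783)·e^0.015050 = 97.2817 × 1.015164 = 98.7569
Market ₹101.13 > fair 98.7569: forward overpriced → cash-and-carry (borrow at r, buy the stock and collect the dividends, short the forward).
Profit at T = |F_mkt − F*| = |101.13 − 98.7569| = ₹2.37 per share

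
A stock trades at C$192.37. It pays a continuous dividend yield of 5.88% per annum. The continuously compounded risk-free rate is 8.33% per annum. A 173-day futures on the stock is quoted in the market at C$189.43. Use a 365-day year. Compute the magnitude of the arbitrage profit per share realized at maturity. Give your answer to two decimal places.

C$5.19 per share

Fair futures: F* = S·e^(carry·T), with carry = (r − q) = 0.0833 − 0.0588 = 0.0245
F* = 192.37 · e^(0.0245 × 173/365) = 192.37 · e^0.011612 = 192.37 × 1.011680 = C$194.6169
Market C$189.43 < fair C$194.6169: forward underpriced → reverse cash-and-carry (short spot, go long the forward).
At maturity, profit = |F_mkt − F*| = |189.43 − 194.6169| = C$5.19 per share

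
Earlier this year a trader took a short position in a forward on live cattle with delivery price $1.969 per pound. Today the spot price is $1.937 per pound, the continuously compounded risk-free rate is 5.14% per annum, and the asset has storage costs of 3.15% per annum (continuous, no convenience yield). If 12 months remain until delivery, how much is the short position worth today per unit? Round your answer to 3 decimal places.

-$0.129 per pound

Current fair forward for the remaining 12 months: F = S·e^((r + u)·T), (r + u) = 0.0514 + 0.0315 = 0.0829
F = 1.937 · e^(0.0829 × 12/12) = 1.937 × 1.086433 = 2.1044
Value of long forward = (F − K)·e^(−rT) = (2.1044 − 1.969) · e^(−0.0514·12/12)
= 0.1354 × 0.949899 = 0.129
Short position value = −(long value) = -$0.129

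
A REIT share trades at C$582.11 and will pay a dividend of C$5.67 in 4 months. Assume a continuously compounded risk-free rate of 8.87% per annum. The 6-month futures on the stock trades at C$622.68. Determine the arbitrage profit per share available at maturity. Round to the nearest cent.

PV(dividends) I = 5.67·e^(−0.0887·4/12) = 5.5048
Fair futures F* = (S − I)·e^(rT) = (582.11 − 5.5048)·e^0.044350 = 576.6052 × 1.045348 = 602.7531
Market C$622.68 > fair 602.7531: forward overpriced → cash-and-carry (borrow at r, buy the stock and collect the dividends, short the forward).
Profit at T = |F_mkt − F*| = |622.68 − 602.7531| = C$19.93 per share

C$19.93 per share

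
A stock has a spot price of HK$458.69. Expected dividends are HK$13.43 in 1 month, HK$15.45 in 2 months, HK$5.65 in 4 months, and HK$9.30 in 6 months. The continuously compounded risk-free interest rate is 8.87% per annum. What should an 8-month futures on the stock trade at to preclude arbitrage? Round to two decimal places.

PV(dividends) I = 13.43·e^(−0.0887·1/12) + 15.45·e^(−0.0887·2/12) + 5.65·e^(−0.0887·4/12) + 9.30·e^(−0.0887·6/12)
I = 13.3311 + 15.2233 + 5.4854 + 8.8966 = 42.9364
F = (S − I)·e^(rT) = (458.69 − 42.9364) · e^(0.0887·8/12)
= 415.7536 · e^0.059133 = 415.7536 × 1.060916 = HK$441.08

HK$441.08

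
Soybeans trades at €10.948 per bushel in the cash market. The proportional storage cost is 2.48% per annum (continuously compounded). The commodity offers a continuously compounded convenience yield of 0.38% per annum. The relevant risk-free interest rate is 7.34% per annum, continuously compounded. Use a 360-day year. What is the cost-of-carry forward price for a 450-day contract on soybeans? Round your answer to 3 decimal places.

Net carry = r + u − y = 0.0734 + 0.0248 − 0.0038 = 0.0944
F = S·e^((r+u−y)T) = 10.948 · e^(0.0944 × 450/360) = 10.948 · e^0.118000
= 10.948 × 1.125244 = €12.319 per bushel

€12.319 per bushel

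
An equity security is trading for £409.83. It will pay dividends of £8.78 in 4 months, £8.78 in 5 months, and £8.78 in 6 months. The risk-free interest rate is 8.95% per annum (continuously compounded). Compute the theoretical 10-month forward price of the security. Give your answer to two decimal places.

£414.22

PV(dividends) I = 8.78·e^(−0.0895·4/12) + 8.78·e^(−0.0895·5/12) + 8.78·e^(−0.0895·6/12)
I = 8.5219 + 8.4586 + 8.3958 = 25.3763
F = (S − I)·e^(rT) = (409.83 − 25.3763) · e^(0.0895·10/12)
= 384.4537 · e^0.074583 = 384.4537 × 1.077435 = £414.22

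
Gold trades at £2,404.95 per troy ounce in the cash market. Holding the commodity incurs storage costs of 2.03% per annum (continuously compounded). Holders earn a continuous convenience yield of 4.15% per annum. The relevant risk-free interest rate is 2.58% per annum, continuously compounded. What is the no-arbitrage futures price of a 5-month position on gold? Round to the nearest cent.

£2,409.56 per troy ounce

Net carry = r + u − y = 0.0258 + 0.0203 − 0.0415 = 0.0046
F = S·e^((r+u−y)T) = 2404.95 · e^(0.0046 × 5/12) = 2404.95 · e^0.00191667
= 2404.95 × 1.00191851 = £2,409.56 per troy ounce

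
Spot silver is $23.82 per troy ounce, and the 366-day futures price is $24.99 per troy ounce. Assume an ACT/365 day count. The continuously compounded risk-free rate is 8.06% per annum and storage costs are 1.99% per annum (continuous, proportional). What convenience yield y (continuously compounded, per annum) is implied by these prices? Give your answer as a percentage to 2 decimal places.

5.27%

F = S·e^((r+u−y)T) ⇒ (r+u−y) = ln(F/S)/T
ln(24.99/23.82) = 0.047950; /T ⇒ 0.047819
y = r + u − ln(F/S)/T = 0.0806 + 0.0199 − 0.047819 = 0.052681
y = 5.27%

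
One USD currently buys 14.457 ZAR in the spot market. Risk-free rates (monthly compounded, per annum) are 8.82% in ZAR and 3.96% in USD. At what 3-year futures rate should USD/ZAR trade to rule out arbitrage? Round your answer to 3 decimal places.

By covered interest parity, F = S · (1+r_ZAR/12)^(12T) / (1+r_USD/12)^(12T)
= 14.457 × 1.301650 / 1.125924 = 14.457 × 1.156073
F = 16.713 ZAR per USD

16.713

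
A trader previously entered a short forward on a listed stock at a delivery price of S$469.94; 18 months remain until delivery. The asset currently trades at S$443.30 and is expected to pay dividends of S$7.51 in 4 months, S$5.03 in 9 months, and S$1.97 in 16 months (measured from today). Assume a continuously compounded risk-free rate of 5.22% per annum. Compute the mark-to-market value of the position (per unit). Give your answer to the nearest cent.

PV(remaining dividends) I = 7.51·e^(−0.0522·4/12) + 5.03·e^(−0.0522·9/12) + 1.97·e^(−0.0522·16/12) = 14.0549
Current forward F = (S − I)·e^(rT) = (443.30 − 14.0549)·e^(0.0522·18/12) = 429.2451 × 1.081447 = 464.2058
Value (long) = (F − K)·e^(−rT) = (464.2058 − 469.94) × 0.924687 = -5.3023
Short position value = −(long value) = S$5.30

S$5.30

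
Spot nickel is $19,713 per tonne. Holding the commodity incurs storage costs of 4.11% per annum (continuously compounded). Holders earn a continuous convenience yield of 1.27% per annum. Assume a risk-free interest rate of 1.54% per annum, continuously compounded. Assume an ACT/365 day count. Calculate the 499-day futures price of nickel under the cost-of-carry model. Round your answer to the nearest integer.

Net carry = r + u − y = 0.0154 + 0.0411 − 0.0127 = 0.0438
F = S·e^((r+u−y)T) = 19713 · e^(0.0438 × 499/365) = 19713 · e^0.059880
= 19713 × 1.061709 = $20,929 per tonne

$20,929 per tonne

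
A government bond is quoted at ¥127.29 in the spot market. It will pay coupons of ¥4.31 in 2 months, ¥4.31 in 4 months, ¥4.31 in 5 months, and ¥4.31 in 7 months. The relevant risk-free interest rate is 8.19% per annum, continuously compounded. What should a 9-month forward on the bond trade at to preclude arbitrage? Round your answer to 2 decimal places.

¥117.57

PV(coupons) I = 4.31·e^(−0.0819·2/12) + 4.31·e^(−0.0819·4/12) + 4.31·e^(−0.0819·5/12) + 4.31·e^(−0.0819·7/12)
I = 4.2516 + 4.1939 + 4.1654 + 4.1089 = 16.7198
F = (S − I)·e^(rT) = (127.29 − 16.7198) · e^(0.0819·9/12)
= 110.5702 · e^0.061425 = 110.5702 × 1.063351 = ¥117.57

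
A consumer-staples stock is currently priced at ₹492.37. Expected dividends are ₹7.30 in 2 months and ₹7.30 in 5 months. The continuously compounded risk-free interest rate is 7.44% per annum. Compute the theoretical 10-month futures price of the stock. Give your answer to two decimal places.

₹508.66

PV(dividends) I = 7.30·e^(−0.0744·2/12) + 7.30·e^(−0.0744·5/12)
I = 7.2100 + 7.0772 = 14.2872
F = (S − I)·e^(rT) = (492.37 − 14.2872) · e^(0.0744·10/12)
= 478.0828 · e^0.062000 = 478.0828 × 1.063962 = ₹508.66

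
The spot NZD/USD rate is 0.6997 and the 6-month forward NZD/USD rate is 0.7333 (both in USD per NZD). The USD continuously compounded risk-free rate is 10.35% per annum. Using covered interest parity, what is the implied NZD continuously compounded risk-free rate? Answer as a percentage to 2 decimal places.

F = S·e^((r_USD − r_NZD)T) ⇒ r_NZD = r_USD − ln(F/S)/T
ln(0.7333/0.6997) = 0.046903; /(6/12) = 0.093806
r_NZD = 0.1035 − 0.093806 = 0.009694
r_NZD = 0.97%

0.97%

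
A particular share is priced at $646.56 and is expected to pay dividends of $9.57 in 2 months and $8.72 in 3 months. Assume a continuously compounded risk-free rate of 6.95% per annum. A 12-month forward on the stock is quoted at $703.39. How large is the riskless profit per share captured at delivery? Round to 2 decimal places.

$29.62 per share

PV(dividends) I = 9.57·e^(−0.0695·2/12) + 8.72·e^(−0.0695·3/12) = 18.0296
Fair forward F* = (S − I)·e^(rT) = (646.56 − 18.0296)·e^0.069500 = 628.5304 × 1.071972 = 673.7670
Market $703.39 > fair 673.7670: forward overpriced → cash-and-carry (borrow at r, buy the stock and collect the dividends, short the forward).
Profit at T = |F_mkt − F*| = |703.39 − 673.7670| = $29.62 per share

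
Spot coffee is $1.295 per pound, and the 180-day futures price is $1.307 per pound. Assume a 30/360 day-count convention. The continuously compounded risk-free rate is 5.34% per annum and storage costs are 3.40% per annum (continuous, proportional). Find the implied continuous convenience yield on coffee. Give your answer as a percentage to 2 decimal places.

F = S·e^((r+u−y)T) ⇒ (r+u−y) = ln(F/S)/T
ln(1.307/1.295) = 0.009224; /T ⇒ 0.018448
y = r + u − ln(F/S)/T = 0.0534 + 0.0340 − 0.018448 = 0.068952
y = 6.90%

6.90%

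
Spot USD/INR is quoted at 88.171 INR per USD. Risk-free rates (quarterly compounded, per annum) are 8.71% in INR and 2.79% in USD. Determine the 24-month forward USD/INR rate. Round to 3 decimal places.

99.087

By covered interest parity, F = S · (1+r_INR/4)^(4T) / (1+r_USD/4)^(4T)
= 88.171 × 1.188070 / 1.057181 = 88.171 × 1.123809
F = 99.087 INR per USD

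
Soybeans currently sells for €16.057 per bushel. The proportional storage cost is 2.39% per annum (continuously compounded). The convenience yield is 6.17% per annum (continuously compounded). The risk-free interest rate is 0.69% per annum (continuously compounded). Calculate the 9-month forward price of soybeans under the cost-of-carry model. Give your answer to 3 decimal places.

Net carry = r + u − y = 0.0069 + 0.0239 − 0.0617 = -0.0309
F = S·e^((r+u−y)T) = 16.057 · e^(-0.0309 × 9/12) = 16.057 · e^-0.023175
= 16.057 × 0.977091 = €15.689 per bushel

€15.689 per bushel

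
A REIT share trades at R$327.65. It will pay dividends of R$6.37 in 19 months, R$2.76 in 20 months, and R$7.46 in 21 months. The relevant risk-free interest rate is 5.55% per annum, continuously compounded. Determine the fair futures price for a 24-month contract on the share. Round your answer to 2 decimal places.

R$349.22

PV(dividends) I = 6.37·e^(−0.0555·19/12) + 2.76·e^(−0.0555·20/12) + 7.46·e^(−0.0555·21/12)
I = 5.8341 + 2.5162 + 6.7695 = 15.1198
F = (S − I)·e^(rT) = (327.65 − 15.1198) · e^(0.0555·24/12)
= 312.5302 · e^0.111000 = 312.5302 × 1.117395 = R$349.22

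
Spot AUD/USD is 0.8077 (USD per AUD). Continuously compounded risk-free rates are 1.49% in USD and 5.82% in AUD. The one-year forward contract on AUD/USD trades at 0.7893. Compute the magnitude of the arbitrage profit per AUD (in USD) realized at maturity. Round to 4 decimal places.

0.0158 per AUD (in USD)

Fair forward: F* = S·e^(carry·T), with carry = (r_USD − r_AUD) = 0.0149 − 0.0582 = -0.0433
F* = 0.8077 · e^(-0.0433 × 12/12) = 0.8077 · e^-0.043300 = 0.8077 × 0.957624 = 0.7735
Market 0.7893 > fair 0.7735: forward overpriced → cash-and-carry (buy spot, short the forward).
At maturity, profit = |F_mkt − F*| = |0.7893 − 0.7735| = 0.0158 per AUD (in USD)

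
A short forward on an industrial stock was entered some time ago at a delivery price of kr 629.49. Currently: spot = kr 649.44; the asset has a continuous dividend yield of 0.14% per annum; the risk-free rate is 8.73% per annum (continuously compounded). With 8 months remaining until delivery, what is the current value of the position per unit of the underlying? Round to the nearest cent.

-kr 54.93

Current fair forward for the remaining 8 months: F = S·e^((r − q)·T), (r − q) = 0.0873 − 0.0014 = 0.0859
F = 649.44 · e^(0.0859 × 8/12) = 649.44 × 1.058938 = 687.7167
Value of long forward = (F − K)·e^(−rT) = (687.7167 − 629.49) · e^(−0.0873·8/12)
= 58.2267 × 0.943461 = 54.93
Short position value = −(long value) = -kr 54.93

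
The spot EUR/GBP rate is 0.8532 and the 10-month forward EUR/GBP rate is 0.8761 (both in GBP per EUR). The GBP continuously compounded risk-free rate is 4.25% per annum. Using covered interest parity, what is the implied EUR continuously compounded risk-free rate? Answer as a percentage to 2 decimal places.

F = S·e^((r_GBP − r_EUR)T) ⇒ r_EUR = r_GBP − ln(F/S)/T
ln(0.8761/0.8532) = 0.026486; /(10/12) = 0.031783
r_EUR = 0.0425 − 0.031783 = 0.010717
r_EUR = 1.07%

1.07%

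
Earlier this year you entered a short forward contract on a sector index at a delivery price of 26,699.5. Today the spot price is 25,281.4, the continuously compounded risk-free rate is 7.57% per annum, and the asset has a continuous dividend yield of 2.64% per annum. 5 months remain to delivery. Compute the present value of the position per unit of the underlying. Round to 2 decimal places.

Current fair forward for the remaining 5 months: F = S·e^((r − q)·T), (r − q) = 0.0757 − 0.0264 = 0.0493
F = 25281.4 · e^(0.0493 × 5/12) = 25281.4 × 1.02075410 = 25806.0927
Value of long forward = (F − K)·e^(−rT) = (25806.0927 − 26699.5) · e^(−0.0757·5/12)
= -893.4073 × 0.96895058 = -865.67
Short position value = −(long value) = 865.67

865.67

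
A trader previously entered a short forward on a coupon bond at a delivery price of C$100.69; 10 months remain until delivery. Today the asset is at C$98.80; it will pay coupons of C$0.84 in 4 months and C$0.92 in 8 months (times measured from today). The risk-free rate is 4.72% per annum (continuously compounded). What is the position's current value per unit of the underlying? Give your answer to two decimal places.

PV(remaining coupons) I = 0.84·e^(−0.0472·4/12) + 0.92·e^(−0.0472·8/12) = 1.7184
Current forward F = (S − I)·e^(rT) = (98.80 − 1.7184)·e^(0.0472·10/12) = 97.0816 × 1.040117 = 100.9762
Value (long) = (F − K)·e^(−rT) = (100.9762 − 100.69) × 0.961430 = 0.2752
Short position value = −(long value) = -C$0.28

-C$0.28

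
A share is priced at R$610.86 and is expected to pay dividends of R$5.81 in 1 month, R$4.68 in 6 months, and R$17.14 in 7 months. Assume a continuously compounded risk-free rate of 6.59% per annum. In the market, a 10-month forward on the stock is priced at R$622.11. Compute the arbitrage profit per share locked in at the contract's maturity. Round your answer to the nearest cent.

PV(dividends) I = 5.81·e^(−0.0659·1/12) + 4.68·e^(−0.0659·6/12) + 17.14·e^(−0.0659·7/12) = 26.8001
Fair forward F* = (S − I)·e^(rT) = (610.86 − 26.8001)·e^0.054917 = 584.0599 × 1.056453 = 617.0318
Market R$622.11 > fair 617.0318: forward overpriced → cash-and-carry (borrow at r, buy the stock and collect the dividends, short the forward).
Profit at T = |F_mkt − F*| = |622.11 − 617.0318| = R$5.08 per share

R$5.08 per share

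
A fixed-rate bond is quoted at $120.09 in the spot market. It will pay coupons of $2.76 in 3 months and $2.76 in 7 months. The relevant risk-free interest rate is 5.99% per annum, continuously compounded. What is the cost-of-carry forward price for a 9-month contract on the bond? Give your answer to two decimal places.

PV(coupons) I = 2.76·e^(−0.0599·3/12) + 2.76·e^(−0.0599·7/12)
I = 2.7190 + 2.6652 = 5.3842
F = (S − I)·e^(rT) = (120.09 − 5.3842) · e^(0.0599·9/12)
= 114.7058 · e^0.044925 = 114.7058 × 1.045949 = $119.98

$119.98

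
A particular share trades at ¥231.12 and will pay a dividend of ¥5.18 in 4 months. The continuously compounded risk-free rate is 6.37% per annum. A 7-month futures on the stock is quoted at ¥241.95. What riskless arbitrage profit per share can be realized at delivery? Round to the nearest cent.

¥7.34 per share

PV(dividends) I = 5.18·e^(−0.0637·4/12) = 5.0712
Fair futures F* = (S − I)·e^(rT) = (231.12 − 5.0712)·e^0.037158 = 226.0488 × 1.037857 = 234.6063
Market ¥241.95 > fair 234.6063: forward overpriced → cash-and-carry (borrow at r, buy the stock and collect the dividends, short the forward).
Profit at T = |F_mkt − F*| = |241.95 − 234.6063| = ¥7.34 per share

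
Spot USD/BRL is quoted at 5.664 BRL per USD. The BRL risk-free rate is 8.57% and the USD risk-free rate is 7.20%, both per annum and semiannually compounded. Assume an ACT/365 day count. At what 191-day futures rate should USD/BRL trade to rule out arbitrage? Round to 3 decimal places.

5.703

By covered interest parity, F = S · (1+r_BRL/2)^(2T) / (1+r_USD/2)^(2T)
= 5.664 × 1.044890 / 1.037708 = 5.664 × 1.006921
F = 5.703 BRL per USD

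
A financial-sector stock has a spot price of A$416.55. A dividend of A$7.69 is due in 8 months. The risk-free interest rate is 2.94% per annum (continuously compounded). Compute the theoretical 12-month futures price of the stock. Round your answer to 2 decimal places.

PV(dividends) I = 7.69·e^(−0.0294·8/12)
I = 7.5407
F = (S − I)·e^(rT) = (416.55 − 7.5407) · e^(0.0294·12/12)
= 409.0093 · e^0.029400 = 409.0093 × 1.029836 = A$421.21

A$421.21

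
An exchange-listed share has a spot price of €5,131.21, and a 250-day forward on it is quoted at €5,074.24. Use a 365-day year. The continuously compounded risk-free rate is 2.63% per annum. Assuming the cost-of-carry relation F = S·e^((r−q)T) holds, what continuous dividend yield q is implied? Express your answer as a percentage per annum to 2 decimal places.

4.26%

From F = S·e^((r−q)T): (r − q) = ln(F/S)/T
ln(5074.24/5131.21) = ln(0.988897) = -0.011165
(r − q) = -0.011165 / (250/365) = -0.016301
q = r − ln(F/S)/T = 0.0263 + 0.016301 = 0.042601
q = 4.26%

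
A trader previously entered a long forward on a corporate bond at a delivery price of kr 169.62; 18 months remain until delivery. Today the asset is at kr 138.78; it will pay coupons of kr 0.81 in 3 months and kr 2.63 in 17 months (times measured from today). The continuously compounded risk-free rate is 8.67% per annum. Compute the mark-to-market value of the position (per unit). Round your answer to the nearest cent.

PV(remaining coupons) I = 0.81·e^(−0.0867·3/12) + 2.63·e^(−0.0867·17/12) = 3.1187
Current forward F = (S − I)·e^(rT) = (138.78 − 3.1187)·e^(0.0867·18/12) = 135.6613 × 1.138885 = 154.5026
Value (long) = (F − K)·e^(−rT) = (154.5026 − 169.62) × 0.878052 = -13.2739
Value = -kr 13.27

-kr 13.27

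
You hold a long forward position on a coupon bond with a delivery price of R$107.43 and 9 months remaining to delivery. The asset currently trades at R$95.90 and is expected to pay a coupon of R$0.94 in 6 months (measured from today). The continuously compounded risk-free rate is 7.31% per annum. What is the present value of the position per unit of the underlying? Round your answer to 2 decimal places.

-R$6.70

PV(remaining coupons) I = 0.94·e^(−0.0731·6/12) = 0.9063
Current forward F = (S − I)·e^(rT) = (95.90 − 0.9063)·e^(0.0731·9/12) = 94.9937 × 1.056356 = 100.3472
Value (long) = (F − K)·e^(−rT) = (100.3472 − 107.43) × 0.946651 = -6.7049
Value = -R$6.70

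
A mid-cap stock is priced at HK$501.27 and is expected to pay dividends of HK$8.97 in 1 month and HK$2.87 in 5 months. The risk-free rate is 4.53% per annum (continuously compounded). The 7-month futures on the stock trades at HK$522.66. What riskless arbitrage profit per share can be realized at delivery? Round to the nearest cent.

PV(dividends) I = 8.97·e^(−0.0453·1/12) + 2.87·e^(−0.0453·5/12) = 11.7525
Fair futures F* = (S − I)·e^(rT) = (501.27 − 11.7525)·e^0.026425 = 489.5175 × 1.026777 = 502.6253
Market HK$522.66 > fair 502.6253: forward overpriced → cash-and-carry (borrow at r, buy the stock and collect the dividends, short the forward).
Profit at T = |F_mkt − F*| = |522.66 − 502.6253| = HK$20.03 per share

HK$20.03 per share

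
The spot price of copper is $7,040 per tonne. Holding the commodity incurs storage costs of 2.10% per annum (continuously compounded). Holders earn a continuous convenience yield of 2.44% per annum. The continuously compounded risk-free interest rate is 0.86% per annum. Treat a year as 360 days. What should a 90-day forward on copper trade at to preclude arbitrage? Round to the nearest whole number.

Net carry = r + u − y = 0.0086 + 0.0210 − 0.0244 = 0.0052
F = S·e^((r+u−y)T) = 7040 · e^(0.0052 × 90/360) = 7040 · e^0.001300
= 7040 × 1.001301 = $7,049 per tonne

$7,049 per tonne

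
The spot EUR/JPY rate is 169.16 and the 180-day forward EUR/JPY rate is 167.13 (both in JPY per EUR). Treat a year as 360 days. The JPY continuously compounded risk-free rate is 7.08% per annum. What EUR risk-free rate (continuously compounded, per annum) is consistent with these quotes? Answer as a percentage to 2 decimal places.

9.49%

F = S·e^((r_JPY − r_EUR)T) ⇒ r_EUR = r_JPY − ln(F/S)/T
ln(167.13/169.16) = -0.012073; /(180/360) = -0.024146
r_EUR = 0.0708 + 0.024146 = 0.094946
r_EUR = 9.49%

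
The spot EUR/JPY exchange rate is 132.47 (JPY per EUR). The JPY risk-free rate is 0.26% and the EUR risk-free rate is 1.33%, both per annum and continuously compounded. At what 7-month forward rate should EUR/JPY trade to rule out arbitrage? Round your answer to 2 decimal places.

F = S·e^((r_JPY − r_EUR)T) = 132.47 · e^((0.0026 − 0.0133) × 7/12)
= 132.47 · e^-0.006242 = 132.47 × 0.993777
F = 131.65 JPY per EUR

131.65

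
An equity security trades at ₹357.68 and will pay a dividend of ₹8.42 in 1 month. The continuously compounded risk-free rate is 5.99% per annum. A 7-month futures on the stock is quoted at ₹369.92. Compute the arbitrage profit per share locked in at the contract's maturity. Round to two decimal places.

₹8.20 per share

PV(dividends) I = 8.42·e^(−0.0599·1/12) = 8.3781
Fair futures F* = (S − I)·e^(rT) = (357.68 − 8.3781)·e^0.034942 = 349.3019 × 1.035560 = 361.7231
Market ₹369.92 > fair 361.7231: forward overpriced → cash-and-carry (borrow at r, buy the stock and collect the dividends, short the forward).
Profit at T = |F_mkt − F*| = |369.92 − 361.7231| = ₹8.20 per share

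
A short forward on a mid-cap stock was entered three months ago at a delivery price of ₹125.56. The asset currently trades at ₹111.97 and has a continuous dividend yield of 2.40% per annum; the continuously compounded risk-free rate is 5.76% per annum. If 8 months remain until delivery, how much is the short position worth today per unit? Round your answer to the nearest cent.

Current fair forward for the remaining 8 months: F = S·e^((r − q)·T), (r − q) = 0.0576 − 0.0240 = 0.0336
F = 111.97 · e^(0.0336 × 8/12) = 111.97 × 1.022653 = 114.5065
Value of long forward = (F − K)·e^(−rT) = (114.5065 − 125.56) · e^(−0.0576·8/12)
= -11.0535 × 0.962328 = -10.64
Short position value = −(long value) = ₹10.64

₹10.64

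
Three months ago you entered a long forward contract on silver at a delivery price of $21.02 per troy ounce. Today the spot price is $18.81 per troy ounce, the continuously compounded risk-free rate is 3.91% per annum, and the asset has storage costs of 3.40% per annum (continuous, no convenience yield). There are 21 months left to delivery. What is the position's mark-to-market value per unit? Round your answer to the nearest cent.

$0.33 per troy ounce

Current fair forward for the remaining 21 months: F = S·e^((r + u)·T), (r + u) = 0.0391 + 0.0340 = 0.0731
F = 18.81 · e^(0.0731 × 21/12) = 18.81 × 1.136468 = 21.3770
Value of long forward = (F − K)·e^(−rT) = (21.3770 − 21.02) · e^(−0.0391·21/12)
= 0.3570 × 0.933863 = 0.33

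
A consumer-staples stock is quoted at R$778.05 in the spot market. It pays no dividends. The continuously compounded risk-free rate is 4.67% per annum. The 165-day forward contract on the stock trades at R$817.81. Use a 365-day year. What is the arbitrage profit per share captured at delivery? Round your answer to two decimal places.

Fair forward: F* = S·e^(carry·T), with carry = r = 0.0467
F* = 778.05 · e^(0.0467 × 165/365) = 778.05 · e^0.021111 = 778.05 × 1.021335 = R$794.6497
Market R$817.81 > fair R$794.6497: forward overpriced → cash-and-carry (buy spot, short the forward).
At maturity, profit = |F_mkt − F*| = |817.81 − 794.6497| = R$23.16 per share

R$23.16 per share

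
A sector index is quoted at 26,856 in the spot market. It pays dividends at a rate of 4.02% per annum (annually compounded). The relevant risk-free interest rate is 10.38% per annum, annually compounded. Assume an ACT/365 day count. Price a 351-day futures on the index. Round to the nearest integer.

F = S · (1+r)^T / (1+q)^T
= 26856 × 1.099627 / 1.038629 = 26856 × 1.058729
F = 28,433

28,433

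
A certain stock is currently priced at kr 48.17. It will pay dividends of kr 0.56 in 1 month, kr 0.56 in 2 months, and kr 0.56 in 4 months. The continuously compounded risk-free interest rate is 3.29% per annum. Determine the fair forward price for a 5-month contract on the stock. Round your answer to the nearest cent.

PV(dividends) I = 0.56·e^(−0.0329·1/12) + 0.56·e^(−0.0329·2/12) + 0.56·e^(−0.0329·4/12)
I = 0.5585 + 0.5569 + 0.5539 = 1.6693
F = (S − I)·e^(rT) = (48.17 − 1.6693) · e^(0.0329·5/12)
= 46.5007 · e^0.013708 = 46.5007 × 1.013802 = kr 47.14

kr 47.14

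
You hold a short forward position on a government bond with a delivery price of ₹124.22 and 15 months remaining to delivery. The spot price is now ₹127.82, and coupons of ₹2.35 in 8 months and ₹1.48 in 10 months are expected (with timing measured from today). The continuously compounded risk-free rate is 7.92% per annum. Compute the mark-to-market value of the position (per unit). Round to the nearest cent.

-₹11.69

PV(remaining coupons) I = 2.35·e^(−0.0792·8/12) + 1.48·e^(−0.0792·10/12) = 3.6146
Current forward F = (S − I)·e^(rT) = (127.82 − 3.6146)·e^(0.0792·15/12) = 124.2054 × 1.104066 = 137.1310
Value (long) = (F − K)·e^(−rT) = (137.1310 − 124.22) × 0.905743 = 11.6940
Short position value = −(long value) = -₹11.69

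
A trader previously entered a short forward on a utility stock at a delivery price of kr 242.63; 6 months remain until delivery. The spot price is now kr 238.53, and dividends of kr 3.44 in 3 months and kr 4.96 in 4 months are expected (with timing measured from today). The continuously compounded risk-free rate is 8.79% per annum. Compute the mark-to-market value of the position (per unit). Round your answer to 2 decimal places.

kr 1.85

PV(remaining dividends) I = 3.44·e^(−0.0879·3/12) + 4.96·e^(−0.0879·4/12) = 8.1820
Current forward F = (S − I)·e^(rT) = (238.53 − 8.1820)·e^(0.0879·6/12) = 230.3480 × 1.044930 = 240.6975
Value (long) = (F − K)·e^(−rT) = (240.6975 − 242.63) × 0.957002 = -1.8494
Short position value = −(long value) = kr 1.85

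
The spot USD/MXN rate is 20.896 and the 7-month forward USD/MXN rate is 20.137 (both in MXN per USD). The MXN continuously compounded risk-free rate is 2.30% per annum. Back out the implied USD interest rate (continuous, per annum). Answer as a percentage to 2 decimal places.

F = S·e^((r_MXN − r_USD)T) ⇒ r_USD = r_MXN − ln(F/S)/T
ln(20.137/20.896) = -0.036999; /(7/12) = -0.063427
r_USD = 0.0230 + 0.063427 = 0.086427
r_USD = 8.64%

8.64%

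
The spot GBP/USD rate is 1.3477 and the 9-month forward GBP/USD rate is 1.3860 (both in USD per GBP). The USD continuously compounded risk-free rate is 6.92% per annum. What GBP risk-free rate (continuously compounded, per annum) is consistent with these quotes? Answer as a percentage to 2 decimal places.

F = S·e^((r_USD − r_GBP)T) ⇒ r_GBP = r_USD − ln(F/S)/T
ln(1.3860/1.3477) = 0.028022; /(9/12) = 0.037363
r_GBP = 0.0692 − 0.037363 = 0.031837
r_GBP = 3.18%

3.18%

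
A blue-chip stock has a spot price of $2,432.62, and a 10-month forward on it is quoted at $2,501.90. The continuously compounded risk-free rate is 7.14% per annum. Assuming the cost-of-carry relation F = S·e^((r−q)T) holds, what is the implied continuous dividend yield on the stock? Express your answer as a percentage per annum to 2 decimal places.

From F = S·e^((r−q)T): (r − q) = ln(F/S)/T
ln(2501.90/2432.62) = ln(1.028480) = 0.028082
(r − q) = 0.028082 / (10/12) = 0.033698
q = r − ln(F/S)/T = 0.0714 − 0.033698 = 0.037702
q = 3.77%

3.77%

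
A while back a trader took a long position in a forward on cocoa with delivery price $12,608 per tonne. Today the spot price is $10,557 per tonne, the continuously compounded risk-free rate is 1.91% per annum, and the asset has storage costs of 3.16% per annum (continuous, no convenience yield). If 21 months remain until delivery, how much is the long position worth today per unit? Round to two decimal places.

-$1036.30 per tonne

Current fair forward for the remaining 21 months: F = S·e^((r + u)·T), (r + u) = 0.0191 + 0.0316 = 0.0507
F = 10557 · e^(0.0507 × 21/12) = 10557 × 1.09278010 = 11536.4795
Value of long forward = (F − K)·e^(−rT) = (11536.4795 − 12608) · e^(−0.0191·21/12)
= -1071.5205 × 0.96712744 = -1036.30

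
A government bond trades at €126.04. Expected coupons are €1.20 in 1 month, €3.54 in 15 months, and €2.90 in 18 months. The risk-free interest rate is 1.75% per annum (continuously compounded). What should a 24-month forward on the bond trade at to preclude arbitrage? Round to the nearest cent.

€122.78

PV(coupons) I = 1.20·e^(−0.0175·1/12) + 3.54·e^(−0.0175·15/12) + 2.90·e^(−0.0175·18/12)
I = 1.1983 + 3.4634 + 2.8249 = 7.4866
F = (S − I)·e^(rT) = (126.04 − 7.4866) · e^(0.0175·24/12)
= 118.5534 · e^0.035000 = 118.5534 × 1.035620 = €122.78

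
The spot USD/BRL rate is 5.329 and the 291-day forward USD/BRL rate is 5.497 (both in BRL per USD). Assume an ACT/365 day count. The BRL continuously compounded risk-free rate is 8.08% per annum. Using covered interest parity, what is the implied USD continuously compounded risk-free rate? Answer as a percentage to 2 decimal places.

4.19%

F = S·e^((r_BRL − r_USD)T) ⇒ r_USD = r_BRL − ln(F/S)/T
ln(5.497/5.329) = 0.031039; /(291/365) = 0.038932
r_USD = 0.0808 − 0.038932 = 0.041868
r_USD = 4.19%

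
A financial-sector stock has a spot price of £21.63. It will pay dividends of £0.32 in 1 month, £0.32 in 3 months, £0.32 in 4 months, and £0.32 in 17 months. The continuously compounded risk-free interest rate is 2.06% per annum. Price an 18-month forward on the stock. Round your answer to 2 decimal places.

£21.00

PV(dividends) I = 0.32·e^(−0.0206·1/12) + 0.32·e^(−0.0206·3/12) + 0.32·e^(−0.0206·4/12) + 0.32·e^(−0.0206·17/12)
I = 0.3195 + 0.3184 + 0.3178 + 0.3108 = 1.2665
F = (S − I)·e^(rT) = (21.63 − 1.2665) · e^(0.0206·18/12)
= 20.3635 · e^0.030900 = 20.3635 × 1.031382 = £21.00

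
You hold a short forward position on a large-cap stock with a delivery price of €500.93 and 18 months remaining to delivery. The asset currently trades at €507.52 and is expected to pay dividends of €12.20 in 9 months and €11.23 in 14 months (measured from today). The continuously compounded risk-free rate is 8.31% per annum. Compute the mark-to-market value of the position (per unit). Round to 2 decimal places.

-€43.64

PV(remaining dividends) I = 12.20·e^(−0.0831·9/12) + 11.23·e^(−0.0831·14/12) = 21.6552
Current forward F = (S − I)·e^(rT) = (507.52 − 21.6552)·e^(0.0831·18/12) = 485.8648 × 1.132752 = 550.3643
Value (long) = (F − K)·e^(−rT) = (550.3643 − 500.93) × 0.882806 = 43.6409
Short position value = −(long value) = -€43.64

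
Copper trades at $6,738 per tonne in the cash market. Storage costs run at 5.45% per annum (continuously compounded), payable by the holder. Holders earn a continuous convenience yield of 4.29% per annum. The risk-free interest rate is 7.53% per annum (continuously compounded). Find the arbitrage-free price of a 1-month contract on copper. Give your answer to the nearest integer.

$6,787 per tonne

Net carry = r + u − y = 0.0753 + 0.0545 − 0.0429 = 0.0869
F = S·e^((r+u−y)T) = 6738 · e^(0.0869 × 1/12) = 6738 · e^0.007242
= 6738 × 1.007268 = $6,787 per tonne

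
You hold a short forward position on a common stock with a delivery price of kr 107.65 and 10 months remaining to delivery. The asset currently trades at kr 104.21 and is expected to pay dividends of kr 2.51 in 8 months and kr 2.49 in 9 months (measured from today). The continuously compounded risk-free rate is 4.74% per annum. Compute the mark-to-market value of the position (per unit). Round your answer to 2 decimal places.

PV(remaining dividends) I = 2.51·e^(−0.0474·8/12) + 2.49·e^(−0.0474·9/12) = 4.8350
Current forward F = (S − I)·e^(rT) = (104.21 − 4.8350)·e^(0.0474·10/12) = 99.3750 × 1.040290 = 103.3788
Value (long) = (F − K)·e^(−rT) = (103.3788 − 107.65) × 0.961270 = -4.1058
Short position value = −(long value) = kr 4.11

kr 4.11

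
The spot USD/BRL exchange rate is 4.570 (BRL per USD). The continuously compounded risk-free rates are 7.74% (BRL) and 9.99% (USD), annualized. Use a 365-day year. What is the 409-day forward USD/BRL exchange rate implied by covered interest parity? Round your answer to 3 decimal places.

4.456

F = S·e^((r_BRL − r_USD)T) = 4.570 · e^((0.0774 − 0.0999) × 409/365)
= 4.570 · e^-0.025212 = 4.570 × 0.975103
F = 4.456 BRL per USD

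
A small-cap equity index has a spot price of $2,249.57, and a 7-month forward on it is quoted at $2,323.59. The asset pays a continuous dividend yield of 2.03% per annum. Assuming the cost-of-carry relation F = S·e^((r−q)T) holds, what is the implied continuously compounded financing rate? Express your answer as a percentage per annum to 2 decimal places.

7.58%

From F = S·e^((r−q)T): (r − q) = ln(F/S)/T
ln(2323.59/2249.57) = ln(1.032904) = 0.032374
(r − q) = 0.032374 / (7/12) = 0.055498
r = ln(F/S)/T + q = 0.055498 + 0.0203 = 0.075798
r = 7.58%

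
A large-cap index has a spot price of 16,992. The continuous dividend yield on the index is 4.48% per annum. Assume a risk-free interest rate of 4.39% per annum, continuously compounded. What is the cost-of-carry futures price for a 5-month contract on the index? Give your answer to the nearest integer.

F = S·e^((r − q)T) = 16992 · e^((0.0439 − 0.0448) × 5/12)
= 16992 · e^-0.000375 = 16992 × 0.999625
F = 16,986

16,986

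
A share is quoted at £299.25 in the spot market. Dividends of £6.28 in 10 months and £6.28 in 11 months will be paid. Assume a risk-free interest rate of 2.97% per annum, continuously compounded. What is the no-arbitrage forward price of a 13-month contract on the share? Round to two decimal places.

PV(dividends) I = 6.28·e^(−0.0297·10/12) + 6.28·e^(−0.0297·11/12)
I = 6.1265 + 6.1113 = 12.2378
F = (S − I)·e^(rT) = (299.25 − 12.2378) · e^(0.0297·13/12)
= 287.0122 · e^0.032175 = 287.0122 × 1.032698 = £296.40

£296.40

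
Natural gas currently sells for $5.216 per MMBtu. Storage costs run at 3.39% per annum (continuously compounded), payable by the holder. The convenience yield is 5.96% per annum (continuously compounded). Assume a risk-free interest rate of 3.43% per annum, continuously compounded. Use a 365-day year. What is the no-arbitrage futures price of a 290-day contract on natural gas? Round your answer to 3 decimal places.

Net carry = r + u − y = 0.0343 + 0.0339 − 0.0596 = 0.0086
F = S·e^((r+u−y)T) = 5.216 · e^(0.0086 × 290/365) = 5.216 · e^0.006833
= 5.216 × 1.006856 = $5.252 per MMBtu

$5.252 per MMBtu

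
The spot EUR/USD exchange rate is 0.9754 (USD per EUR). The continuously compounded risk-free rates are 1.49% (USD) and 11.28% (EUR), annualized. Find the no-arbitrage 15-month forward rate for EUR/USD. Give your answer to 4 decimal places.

0.8631

F = S·e^((r_USD − r_EUR)T) = 0.9754 · e^((0.0149 − 0.1128) × 15/12)
= 0.9754 · e^-0.122375 = 0.9754 × 0.884817
F = 0.8631 USD per EUR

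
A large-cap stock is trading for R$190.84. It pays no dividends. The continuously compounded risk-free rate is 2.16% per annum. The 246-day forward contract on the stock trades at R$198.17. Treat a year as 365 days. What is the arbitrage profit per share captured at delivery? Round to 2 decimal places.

R$4.53 per share

Fair forward: F* = S·e^(carry·T), with carry = r = 0.0216
F* = 190.84 · e^(0.0216 × 246/365) = 190.84 · e^0.014558 = 190.84 × 1.014664 = R$193.6385
Market R$198.17 > fair R$193.6385: forward overpriced → cash-and-carry (buy spot, short the forward).
At maturity, profit = |F_mkt − F*| = |198.17 − 193.6385| = R$4.53 per share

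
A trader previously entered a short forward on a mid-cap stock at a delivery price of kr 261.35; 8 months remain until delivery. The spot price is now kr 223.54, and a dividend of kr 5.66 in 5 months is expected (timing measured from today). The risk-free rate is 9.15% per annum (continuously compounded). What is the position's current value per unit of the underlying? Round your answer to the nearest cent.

PV(remaining dividends) I = 5.66·e^(−0.0915·5/12) = 5.4483
Current forward F = (S − I)·e^(rT) = (223.54 − 5.4483)·e^(0.0915·8/12) = 218.0917 × 1.062899 = 231.8094
Value (long) = (F − K)·e^(−rT) = (231.8094 − 261.35) × 0.940823 = -27.7925
Short position value = −(long value) = kr 27.79

kr 27.79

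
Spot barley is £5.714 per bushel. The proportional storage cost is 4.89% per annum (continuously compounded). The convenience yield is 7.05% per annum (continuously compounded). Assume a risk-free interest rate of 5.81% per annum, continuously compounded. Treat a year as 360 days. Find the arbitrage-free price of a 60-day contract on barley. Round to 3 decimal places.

£5.749 per bushel

Net carry = r + u − y = 0.0581 + 0.0489 − 0.0705 = 0.0365
F = S·e^((r+u−y)T) = 5.714 · e^(0.0365 × 60/360) = 5.714 · e^0.006083
= 5.714 × 1.006102 = £5.749 per bushel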